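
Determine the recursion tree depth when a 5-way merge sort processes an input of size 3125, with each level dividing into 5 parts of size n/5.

For divide and conquer with division factor 5:

Problem sizes at each level:
Level 0: 3125
Level 1: 625
Level 2: 125
Level 3: 25
Level 4: 5
Level 5: 1

The root is level 0 and the size-1 base case is level 5 (the tree spans levels 0 through 5, i.e. 6 levels counting the root), so the depth is the number of divisions: log_5(3125) = 5

The recursion tree depth is log_5(3125) = 5. At each level, the problem size is divided by 5, so it takes 5 divisions to reduce to a base case of size 1. The algorithm makes 5 recursive calls at each level.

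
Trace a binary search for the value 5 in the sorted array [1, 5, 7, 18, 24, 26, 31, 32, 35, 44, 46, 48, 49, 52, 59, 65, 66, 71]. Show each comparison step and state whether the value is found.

Binary search for 5 in [1, 5, 7, 18, 24, 26, 31, 32, 35, 44, 46, 48, 49, 52, 59, 65, 66, 71]:

lo=0, hi=17, mid=8, arr[mid]=35 -> 35 > 5, search left half
lo=0, hi=7, mid=3, arr[mid]=18 -> 18 > 5, search left half
lo=0, hi=2, mid=1, arr[mid]=5 -> Found target at index 1!

Binary search finds 5 at index 1 after 3 comparisons. The search repeatedly halves the search space by comparing with the middle element.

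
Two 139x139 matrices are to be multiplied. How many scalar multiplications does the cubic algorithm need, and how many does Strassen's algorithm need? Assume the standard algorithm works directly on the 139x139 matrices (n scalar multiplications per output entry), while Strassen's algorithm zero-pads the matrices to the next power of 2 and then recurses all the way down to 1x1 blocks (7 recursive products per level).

Matrix multiplication for 139x139 matrices:

Strassen's algorithm requires power-of-2 dimensions. Pad 139x139 to 256x256 (next power of 2).

Standard algorithm: 139^3 = 2685619 multiplications
Strassen's algorithm: 7^(log2(256)) = 7^8 = 5764801 multiplications
Difference: 2685619 - 5764801 = -3079182 (Strassen uses MORE here due to padding overhead — for small or just-over-power-of-2 n, padding can outweigh the per-level savings)

Standard: 2685619 multiplications (139^3). Strassen: 5764801 multiplications (7^8, after padding to 256x256). Strassen reduces 8 recursive multiplications to 7 at each level.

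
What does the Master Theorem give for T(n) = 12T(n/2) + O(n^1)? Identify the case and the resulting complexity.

Master Theorem for T(n) = 12T(n/2) + O(n^1):

a = 12, b = 2, c = 1
log_b(a) = log_2(12) = 3.5850

Case 1: c = 1 < log_2(12) = 3.5850
T(n) = O(n^(log_2 12))

For T(n) = 12T(n/2) + O(n^1): log_2(12) = 3.5850. This is Case 1 of the Master Theorem (c < log_b(a), work dominated by leaves), giving O(n^(log_2 12)).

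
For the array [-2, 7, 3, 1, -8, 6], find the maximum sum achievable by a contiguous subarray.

Using Kadane's algorithm on [-2, 7, 3, 1, -8, 6]:

Scanning through the array:
Position 1 (value 7): max_ending_here = 7, max_so_far = 7
Position 2 (value 3): max_ending_here = 10, max_so_far = 10
Position 3 (value 1): max_ending_here = 11, max_so_far = 11
Position 4 (value -8): max_ending_here = 3, max_so_far = 11
Position 5 (value 6): max_ending_here = 9, max_so_far = 11

Maximum subarray: [7, 3, 1]
Maximum sum: 11

The maximum subarray is [7, 3, 1] with sum 11. This subarray runs from index 1 to index 3.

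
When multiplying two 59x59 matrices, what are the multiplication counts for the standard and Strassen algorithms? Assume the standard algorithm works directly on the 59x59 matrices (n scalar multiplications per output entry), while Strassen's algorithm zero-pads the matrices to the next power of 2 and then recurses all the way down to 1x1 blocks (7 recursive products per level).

Matrix multiplication for 59x59 matrices:

Strassen's algorithm requires power-of-2 dimensions. Pad 59x59 to 64x64 (next power of 2).

Standard algorithm: 59^3 = 205379 multiplications
Strassen's algorithm: 7^(log2(64)) = 7^6 = 117649 multiplications
Savings: 205379 - 117649 = 87730 multiplications

Standard: 205379 multiplications (59^3). Strassen: 117649 multiplications (7^6, after padding to 64x64). Strassen reduces 8 recursive multiplications to 7 at each level.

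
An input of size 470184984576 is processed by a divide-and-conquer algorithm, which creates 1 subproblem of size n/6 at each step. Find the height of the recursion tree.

For divide and conquer with division factor 6:

Problem sizes at each level:
Level 0: 470184984576
Level 1: 78364164096
Level 2: 13060694016
Level 3: 2176782336
Level 4: 362797056
Level 5: 60466176
Level 6: 10077696
Level 7: 1679616
Level 8: 279936
Level 9: 46656
Level 10: 7776
Level 11: 1296
Level 12: 216
Level 13: 36
Level 14: 6
Level 15: 1

The root is level 0 and the size-1 base case is level 15 (the tree spans levels 0 through 15, i.e. 16 levels counting the root), so the depth is the number of divisions: log_6(470184984576) = 15

The recursion tree depth is log_6(470184984576) = 15. At each level, the problem size is divided by 6, so it takes 15 divisions to reduce to a base case of size 1. The algorithm makes 1 recursive call at each level.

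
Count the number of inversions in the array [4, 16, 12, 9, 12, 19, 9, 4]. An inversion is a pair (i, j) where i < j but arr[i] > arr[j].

Finding inversions in [4, 16, 12, 9, 12, 19, 9, 4]:

(1, 2): arr[1]=16 > arr[2]=12
(1, 3): arr[1]=16 > arr[3]=9
(1, 4): arr[1]=16 > arr[4]=12
(1, 6): arr[1]=16 > arr[6]=9
(1, 7): arr[1]=16 > arr[7]=4
(2, 3): arr[2]=12 > arr[3]=9
(2, 6): arr[2]=12 > arr[6]=9
(2, 7): arr[2]=12 > arr[7]=4
(3, 7): arr[3]=9 > arr[7]=4
(4, 6): arr[4]=12 > arr[6]=9
(4, 7): arr[4]=12 > arr[7]=4
(5, 6): arr[5]=19 > arr[6]=9
(5, 7): arr[5]=19 > arr[7]=4
(6, 7): arr[6]=9 > arr[7]=4

Total inversions: 14

The array has 14 inversion(s): (1,2), (1,3), (1,4), (1,6), (1,7), (2,3), (2,6), (2,7), (3,7), (4,6), (4,7), (5,6), (5,7), (6,7). Each pair (i,j) satisfies i < j and arr[i] > arr[j].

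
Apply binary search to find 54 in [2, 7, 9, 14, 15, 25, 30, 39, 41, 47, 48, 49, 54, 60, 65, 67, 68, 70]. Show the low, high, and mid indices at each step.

Binary search for 54 in [2, 7, 9, 14, 15, 25, 30, 39, 41, 47, 48, 49, 54, 60, 65, 67, 68, 70]:

lo=0, hi=17, mid=8, arr[mid]=41 -> 41 < 54, search right half
lo=9, hi=17, mid=13, arr[mid]=60 -> 60 > 54, search left half
lo=9, hi=12, mid=10, arr[mid]=48 -> 48 < 54, search right half
lo=11, hi=12, mid=11, arr[mid]=49 -> 49 < 54, search right half
lo=12, hi=12, mid=12, arr[mid]=54 -> Found target at index 12!

Binary search finds 54 at index 12 after 5 comparisons. The search repeatedly halves the search space by comparing with the middle element.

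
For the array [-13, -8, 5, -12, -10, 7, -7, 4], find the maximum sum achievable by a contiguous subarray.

Using Kadane's algorithm on [-13, -8, 5, -12, -10, 7, -7, 4]:

Scanning through the array:
Position 1 (value -8): max_ending_here = -8, max_so_far = -8
Position 2 (value 5): max_ending_here = 5, max_so_far = 5
Position 3 (value -12): max_ending_here = -7, max_so_far = 5
Position 4 (value -10): max_ending_here = -10, max_so_far = 5
Position 5 (value 7): max_ending_here = 7, max_so_far = 7
Position 6 (value -7): max_ending_here = 0, max_so_far = 7
Position 7 (value 4): max_ending_here = 4, max_so_far = 7

Maximum subarray: [7]
Maximum sum: 7

The maximum subarray is [7] with sum 7. This subarray runs from index 5 to index 5.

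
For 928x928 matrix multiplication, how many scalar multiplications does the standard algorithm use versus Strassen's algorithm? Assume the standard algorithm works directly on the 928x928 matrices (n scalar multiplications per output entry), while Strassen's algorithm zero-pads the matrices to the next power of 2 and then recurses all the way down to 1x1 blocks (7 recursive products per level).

Matrix multiplication for 928x928 matrices:

Strassen's algorithm requires power-of-2 dimensions. Pad 928x928 to 1024x1024 (next power of 2).

Standard algorithm: 928^3 = 799178752 multiplications
Strassen's algorithm: 7^(log2(1024)) = 7^10 = 282475249 multiplications
Savings: 799178752 - 282475249 = 516703503 multiplications

Standard: 799178752 multiplications (928^3). Strassen: 282475249 multiplications (7^10, after padding to 1024x1024). Strassen reduces 8 recursive multiplications to 7 at each level.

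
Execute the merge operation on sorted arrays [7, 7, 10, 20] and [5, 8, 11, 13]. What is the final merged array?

Merging process:

Compare 7 vs 5: take 5 from right. Merged: [5]
Compare 7 vs 8: take 7 from left. Merged: [5, 7]
Compare 7 vs 8: take 7 from left. Merged: [5, 7, 7]
Compare 10 vs 8: take 8 from right. Merged: [5, 7, 7, 8]
Compare 10 vs 11: take 10 from left. Merged: [5, 7, 7, 8, 10]
Compare 20 vs 11: take 11 from right. Merged: [5, 7, 7, 8, 10, 11]
Compare 20 vs 13: take 13 from right. Merged: [5, 7, 7, 8, 10, 11, 13]
Append remaining from left: [20]. Merged: [5, 7, 7, 8, 10, 11, 13, 20]

Final merged array: [5, 7, 7, 8, 10, 11, 13, 20]
Total comparisons: 7

The merged array is [5, 7, 7, 8, 10, 11, 13, 20], requiring 7 comparisons. The merge step runs in O(n) time where n is the total number of elements.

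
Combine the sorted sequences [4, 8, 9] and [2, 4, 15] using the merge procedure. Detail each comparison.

Merging process:

Compare 4 vs 2: take 2 from right. Merged: [2]
Compare 4 vs 4: take 4 from left. Merged: [2, 4]
Compare 8 vs 4: take 4 from right. Merged: [2, 4, 4]
Compare 8 vs 15: take 8 from left. Merged: [2, 4, 4, 8]
Compare 9 vs 15: take 9 from left. Merged: [2, 4, 4, 8, 9]
Append remaining from right: [15]. Merged: [2, 4, 4, 8, 9, 15]

Final merged array: [2, 4, 4, 8, 9, 15]
Total comparisons: 5

The merged array is [2, 4, 4, 8, 9, 15], requiring 5 comparisons. The merge step runs in O(n) time where n is the total number of elements.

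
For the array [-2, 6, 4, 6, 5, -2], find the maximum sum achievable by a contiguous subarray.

Using Kadane's algorithm on [-2, 6, 4, 6, 5, -2]:

Scanning through the array:
Position 1 (value 6): max_ending_here = 6, max_so_far = 6
Position 2 (value 4): max_ending_here = 10, max_so_far = 10
Position 3 (value 6): max_ending_here = 16, max_so_far = 16
Position 4 (value 5): max_ending_here = 21, max_so_far = 21
Position 5 (value -2): max_ending_here = 19, max_so_far = 21

Maximum subarray: [6, 4, 6, 5]
Maximum sum: 21

The maximum subarray is [6, 4, 6, 5] with sum 21. This subarray runs from index 1 to index 4.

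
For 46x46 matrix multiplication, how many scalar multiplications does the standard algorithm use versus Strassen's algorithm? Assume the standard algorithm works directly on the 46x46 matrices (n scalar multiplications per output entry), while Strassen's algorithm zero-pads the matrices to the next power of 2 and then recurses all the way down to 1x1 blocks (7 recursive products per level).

Matrix multiplication for 46x46 matrices:

Strassen's algorithm requires power-of-2 dimensions. Pad 46x46 to 64x64 (next power of 2).

Standard algorithm: 46^3 = 97336 multiplications
Strassen's algorithm: 7^(log2(64)) = 7^6 = 117649 multiplications
Difference: 97336 - 117649 = -20313 (Strassen uses MORE here due to padding overhead — for small or just-over-power-of-2 n, padding can outweigh the per-level savings)

Standard: 97336 multiplications (46^3). Strassen: 117649 multiplications (7^6, after padding to 64x64). Strassen reduces 8 recursive multiplications to 7 at each level.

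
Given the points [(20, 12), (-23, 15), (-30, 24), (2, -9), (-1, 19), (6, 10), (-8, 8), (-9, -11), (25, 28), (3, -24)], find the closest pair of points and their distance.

Computing all pairwise distances among 10 points:

d((20, 12), (-23, 15)) = 43.1045
d((20, 12), (-30, 24)) = 51.4198
d((20, 12), (2, -9)) = 27.6586
d((20, 12), (-1, 19)) = 22.1359
d((20, 12), (6, 10)) = 14.1421
d((20, 12), (-8, 8)) = 28.2843
d((20, 12), (-9, -11)) = 37.0135
d((20, 12), (25, 28)) = 16.7631
d((20, 12), (3, -24)) = 39.8121
d((-23, 15), (-30, 24)) = 11.4018
d((-23, 15), (2, -9)) = 34.6554
d((-23, 15), (-1, 19)) = 22.3607
d((-23, 15), (6, 10)) = 29.4279
d((-23, 15), (-8, 8)) = 16.5529
d((-23, 15), (-9, -11)) = 29.5296
d((-23, 15), (25, 28)) = 49.7293
d((-23, 15), (3, -24)) = 46.8722
d((-30, 24), (2, -9)) = 45.9674
d((-30, 24), (-1, 19)) = 29.4279
d((-30, 24), (6, 10)) = 38.6264
d((-30, 24), (-8, 8)) = 27.2029
d((-30, 24), (-9, -11)) = 40.8167
d((-30, 24), (25, 28)) = 55.1453
d((-30, 24), (3, -24)) = 58.2495
d((2, -9), (-1, 19)) = 28.1603
d((2, -9), (6, 10)) = 19.4165
d((2, -9), (-8, 8)) = 19.7231
d((2, -9), (-9, -11)) = 11.1803 <-- minimum
d((2, -9), (25, 28)) = 43.566
d((2, -9), (3, -24)) = 15.0333
d((-1, 19), (6, 10)) = 11.4018
d((-1, 19), (-8, 8)) = 13.0384
d((-1, 19), (-9, -11)) = 31.0483
d((-1, 19), (25, 28)) = 27.5136
d((-1, 19), (3, -24)) = 43.1856
d((6, 10), (-8, 8)) = 14.1421
d((6, 10), (-9, -11)) = 25.807
d((6, 10), (25, 28)) = 26.1725
d((6, 10), (3, -24)) = 34.1321
d((-8, 8), (-9, -11)) = 19.0263
d((-8, 8), (25, 28)) = 38.5876
d((-8, 8), (3, -24)) = 33.8378
d((-9, -11), (25, 28)) = 51.7397
d((-9, -11), (3, -24)) = 17.6918
d((25, 28), (3, -24)) = 56.4624

Closest pair: (2, -9) and (-9, -11) with distance 11.1803

The closest pair is (2, -9) and (-9, -11) with Euclidean distance 11.1803. For 10 points, brute-force pairwise comparison is shown above. For large n, the divide-and-conquer algorithm (sort by x, recurse on halves, check the dividing strip) achieves O(n log n).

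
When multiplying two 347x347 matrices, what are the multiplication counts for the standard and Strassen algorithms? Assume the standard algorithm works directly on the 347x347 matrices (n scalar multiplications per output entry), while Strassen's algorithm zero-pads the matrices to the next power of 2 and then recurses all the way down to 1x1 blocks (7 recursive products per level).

Matrix multiplication for 347x347 matrices:

Strassen's algorithm requires power-of-2 dimensions. Pad 347x347 to 512x512 (next power of 2).

Standard algorithm: 347^3 = 41781923 multiplications
Strassen's algorithm: 7^(log2(512)) = 7^9 = 40353607 multiplications
Savings: 41781923 - 40353607 = 1428316 multiplications

Standard: 41781923 multiplications (347^3). Strassen: 40353607 multiplications (7^9, after padding to 512x512). Strassen reduces 8 recursive multiplications to 7 at each level.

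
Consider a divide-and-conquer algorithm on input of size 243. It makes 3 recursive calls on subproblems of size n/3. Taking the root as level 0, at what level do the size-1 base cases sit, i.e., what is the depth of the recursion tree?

For divide and conquer with division factor 3:

Problem sizes at each level:
Level 0: 243
Level 1: 81
Level 2: 27
Level 3: 9
Level 4: 3
Level 5: 1

The root is level 0 and the size-1 base case is level 5 (the tree spans levels 0 through 5, i.e. 6 levels counting the root), so the depth is the number of divisions: log_3(243) = 5

The recursion tree depth is log_3(243) = 5. At each level, the problem size is divided by 3, so it takes 5 divisions to reduce to a base case of size 1. The algorithm makes 3 recursive calls at each level.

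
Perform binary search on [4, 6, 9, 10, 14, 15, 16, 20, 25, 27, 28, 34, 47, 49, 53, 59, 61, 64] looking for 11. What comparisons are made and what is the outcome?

Binary search for 11 in [4, 6, 9, 10, 14, 15, 16, 20, 25, 27, 28, 34, 47, 49, 53, 59, 61, 64]:

lo=0, hi=17, mid=8, arr[mid]=25 -> 25 > 11, search left half
lo=0, hi=7, mid=3, arr[mid]=10 -> 10 < 11, search right half
lo=4, hi=7, mid=5, arr[mid]=15 -> 15 > 11, search left half
lo=4, hi=4, mid=4, arr[mid]=14 -> 14 > 11, search left half
lo=4 > hi=3, target 11 not found

Binary search determines that 11 is not in the array after 4 comparisons. The search space was exhausted without finding the target.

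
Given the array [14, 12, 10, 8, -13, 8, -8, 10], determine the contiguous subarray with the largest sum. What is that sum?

Using Kadane's algorithm on [14, 12, 10, 8, -13, 8, -8, 10]:

Scanning through the array:
Position 1 (value 12): max_ending_here = 26, max_so_far = 26
Position 2 (value 10): max_ending_here = 36, max_so_far = 36
Position 3 (value 8): max_ending_here = 44, max_so_far = 44
Position 4 (value -13): max_ending_here = 31, max_so_far = 44
Position 5 (value 8): max_ending_here = 39, max_so_far = 44
Position 6 (value -8): max_ending_here = 31, max_so_far = 44
Position 7 (value 10): max_ending_here = 41, max_so_far = 44

Maximum subarray: [14, 12, 10, 8]
Maximum sum: 44

The maximum subarray is [14, 12, 10, 8] with sum 44. This subarray runs from index 0 to index 3.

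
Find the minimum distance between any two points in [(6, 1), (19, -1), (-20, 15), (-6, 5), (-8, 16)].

Computing all pairwise distances among 5 points:

d((6, 1), (19, -1)) = 13.1529
d((6, 1), (-20, 15)) = 29.5296
d((6, 1), (-6, 5)) = 12.6491
d((6, 1), (-8, 16)) = 20.5183
d((19, -1), (-20, 15)) = 42.1545
d((19, -1), (-6, 5)) = 25.7099
d((19, -1), (-8, 16)) = 31.9061
d((-20, 15), (-6, 5)) = 17.2047
d((-20, 15), (-8, 16)) = 12.0416
d((-6, 5), (-8, 16)) = 11.1803 <-- minimum

Closest pair: (-6, 5) and (-8, 16) with distance 11.1803

The closest pair is (-6, 5) and (-8, 16) with Euclidean distance 11.1803. For 5 points, brute-force pairwise comparison is shown above. For large n, the divide-and-conquer algorithm (sort by x, recurse on halves, check the dividing strip) achieves O(n log n).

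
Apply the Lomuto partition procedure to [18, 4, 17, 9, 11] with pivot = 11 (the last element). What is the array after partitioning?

Lomuto partition with pivot = 11:

Initial array: [18, 4, 17, 9, 11]

arr[0]=18 > 11: no swap
arr[1]=4 <= 11: swap with position 0, array becomes [4, 18, 17, 9, 11]
arr[2]=17 > 11: no swap
arr[3]=9 <= 11: swap with position 1, array becomes [4, 9, 17, 18, 11]

Place pivot at position 2: [4, 9, 11, 18, 17]
Pivot position: 2

After partitioning with pivot 11, the array becomes [4, 9, 11, 18, 17]. The pivot is placed at index 2. All elements to the left of the pivot are <= 11, and all elements to the right are > 11.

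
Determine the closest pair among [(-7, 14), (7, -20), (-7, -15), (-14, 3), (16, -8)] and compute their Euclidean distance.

Computing all pairwise distances among 5 points:

d((-7, 14), (7, -20)) = 36.7696
d((-7, 14), (-7, -15)) = 29.0
d((-7, 14), (-14, 3)) = 13.0384 <-- minimum
d((-7, 14), (16, -8)) = 31.8277
d((7, -20), (-7, -15)) = 14.8661
d((7, -20), (-14, 3)) = 31.1448
d((7, -20), (16, -8)) = 15.0
d((-7, -15), (-14, 3)) = 19.3132
d((-7, -15), (16, -8)) = 24.0416
d((-14, 3), (16, -8)) = 31.9531

Closest pair: (-7, 14) and (-14, 3) with distance 13.0384

The closest pair is (-7, 14) and (-14, 3) with Euclidean distance 13.0384. For 5 points, brute-force pairwise comparison is shown above. For large n, the divide-and-conquer algorithm (sort by x, recurse on halves, check the dividing strip) achieves O(n log n).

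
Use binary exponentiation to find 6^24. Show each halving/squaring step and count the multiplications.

Computing 6^24 by squaring (build up from 6^1; each line after the first costs one multiplication):

6^1 = 6
6^2 = (6^1)^2 = 6^2 = 36
6^3 = 6 * 6^2 = 6 * 36 = 216
6^6 = (6^3)^2 = 216^2 = 46656
6^12 = (6^6)^2 = 46656^2 = 2176782336
6^24 = (6^12)^2 = 2176782336^2 = 4738381338321616896

Result: 4738381338321616896
Multiplications needed: 5 (5 lines after 6^1)

6^24 = 4738381338321616896. Using exponentiation by squaring, this requires 5 multiplications. The key idea: if the exponent is even, square the half-power; if odd, multiply by the base once.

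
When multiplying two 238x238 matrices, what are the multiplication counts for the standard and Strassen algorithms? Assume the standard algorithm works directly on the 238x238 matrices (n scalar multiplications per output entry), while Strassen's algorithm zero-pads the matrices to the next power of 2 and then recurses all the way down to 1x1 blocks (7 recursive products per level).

Matrix multiplication for 238x238 matrices:

Strassen's algorithm requires power-of-2 dimensions. Pad 238x238 to 256x256 (next power of 2).

Standard algorithm: 238^3 = 13481272 multiplications
Strassen's algorithm: 7^(log2(256)) = 7^8 = 5764801 multiplications
Savings: 13481272 - 5764801 = 7716471 multiplications

Standard: 13481272 multiplications (238^3). Strassen: 5764801 multiplications (7^8, after padding to 256x256). Strassen reduces 8 recursive multiplications to 7 at each level.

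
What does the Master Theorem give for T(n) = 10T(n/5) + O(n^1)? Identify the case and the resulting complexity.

Master Theorem for T(n) = 10T(n/5) + O(n^1):

a = 10, b = 5, c = 1
log_b(a) = log_5(10) = 1.4307

Case 1: c = 1 < log_5(10) = 1.4307
T(n) = O(n^(log_5 10))

For T(n) = 10T(n/5) + O(n^1): log_5(10) = 1.4307. This is Case 1 of the Master Theorem (c < log_b(a), work dominated by leaves), giving O(n^(log_5 10)).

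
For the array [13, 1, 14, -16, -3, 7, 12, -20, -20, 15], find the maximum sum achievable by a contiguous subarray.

Using Kadane's algorithm on [13, 1, 14, -16, -3, 7, 12, -20, -20, 15]:

Scanning through the array:
Position 1 (value 1): max_ending_here = 14, max_so_far = 14
Position 2 (value 14): max_ending_here = 28, max_so_far = 28
Position 3 (value -16): max_ending_here = 12, max_so_far = 28
Position 4 (value -3): max_ending_here = 9, max_so_far = 28
Position 5 (value 7): max_ending_here = 16, max_so_far = 28
Position 6 (value 12): max_ending_here = 28, max_so_far = 28
Position 7 (value -20): max_ending_here = 8, max_so_far = 28
Position 8 (value -20): max_ending_here = -12, max_so_far = 28
Position 9 (value 15): max_ending_here = 15, max_so_far = 28

Maximum subarray: [13, 1, 14]
Maximum sum: 28

The maximum subarray is [13, 1, 14] with sum 28. This subarray runs from index 0 to index 2.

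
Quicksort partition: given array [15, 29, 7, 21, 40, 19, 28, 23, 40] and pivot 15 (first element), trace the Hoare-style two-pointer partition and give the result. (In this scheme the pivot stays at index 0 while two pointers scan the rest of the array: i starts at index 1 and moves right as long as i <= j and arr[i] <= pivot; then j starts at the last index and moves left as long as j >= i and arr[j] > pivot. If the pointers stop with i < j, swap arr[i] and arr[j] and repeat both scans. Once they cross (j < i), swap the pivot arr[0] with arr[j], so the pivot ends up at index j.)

Hoare-style two-pointer partition with pivot = 15:

Initial array: [15, 29, 7, 21, 40, 19, 28, 23, 40]

Pointers start at i = 1, j = 8.
i stops at index 1 (arr[1]=29 > 15), j stops at index 2 (arr[2]=7 <= 15): swap arr[1] and arr[2], array becomes [15, 7, 29, 21, 40, 19, 28, 23, 40]
i ends at 2, j ends at 1: the pointers have crossed (j < i), so scanning stops.

Swap pivot arr[0] with arr[1] to place pivot at position 1: [7, 15, 29, 21, 40, 19, 28, 23, 40]
Pivot position: 1

After partitioning with pivot 15, the array becomes [7, 15, 29, 21, 40, 19, 28, 23, 40]. The pivot is placed at index 1. All elements to the left of the pivot are <= 15, and all elements to the right are > 15.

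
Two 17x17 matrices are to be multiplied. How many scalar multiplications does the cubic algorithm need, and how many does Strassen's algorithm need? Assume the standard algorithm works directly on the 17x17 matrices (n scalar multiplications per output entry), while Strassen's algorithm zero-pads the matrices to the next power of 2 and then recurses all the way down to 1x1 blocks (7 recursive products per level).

Matrix multiplication for 17x17 matrices:

Strassen's algorithm requires power-of-2 dimensions. Pad 17x17 to 32x32 (next power of 2).

Standard algorithm: 17^3 = 4913 multiplications
Strassen's algorithm: 7^(log2(32)) = 7^5 = 16807 multiplications
Difference: 4913 - 16807 = -11894 (Strassen uses MORE here due to padding overhead — for small or just-over-power-of-2 n, padding can outweigh the per-level savings)

Standard: 4913 multiplications (17^3). Strassen: 16807 multiplications (7^5, after padding to 32x32). Strassen reduces 8 recursive multiplications to 7 at each level.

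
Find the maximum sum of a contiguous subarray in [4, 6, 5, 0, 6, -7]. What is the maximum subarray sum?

Using Kadane's algorithm on [4, 6, 5, 0, 6, -7]:

Scanning through the array:
Position 1 (value 6): max_ending_here = 10, max_so_far = 10
Position 2 (value 5): max_ending_here = 15, max_so_far = 15
Position 3 (value 0): max_ending_here = 15, max_so_far = 15
Position 4 (value 6): max_ending_here = 21, max_so_far = 21
Position 5 (value -7): max_ending_here = 14, max_so_far = 21

Maximum subarray: [4, 6, 5, 0, 6]
Maximum sum: 21

The maximum subarray is [4, 6, 5, 0, 6] with sum 21. This subarray runs from index 0 to index 4.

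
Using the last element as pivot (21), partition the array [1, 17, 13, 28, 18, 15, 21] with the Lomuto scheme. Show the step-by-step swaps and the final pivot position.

Lomuto partition with pivot = 21:

Initial array: [1, 17, 13, 28, 18, 15, 21]

arr[0]=1 <= 21: swap with position 0, array becomes [1, 17, 13, 28, 18, 15, 21]
arr[1]=17 <= 21: swap with position 1, array becomes [1, 17, 13, 28, 18, 15, 21]
arr[2]=13 <= 21: swap with position 2, array becomes [1, 17, 13, 28, 18, 15, 21]
arr[3]=28 > 21: no swap
arr[4]=18 <= 21: swap with position 3, array becomes [1, 17, 13, 18, 28, 15, 21]
arr[5]=15 <= 21: swap with position 4, array becomes [1, 17, 13, 18, 15, 28, 21]

Place pivot at position 5: [1, 17, 13, 18, 15, 21, 28]
Pivot position: 5

After partitioning with pivot 21, the array becomes [1, 17, 13, 18, 15, 21, 28]. The pivot is placed at index 5. All elements to the left of the pivot are <= 21, and all elements to the right are > 21.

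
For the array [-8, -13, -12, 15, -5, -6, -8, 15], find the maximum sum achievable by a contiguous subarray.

Using Kadane's algorithm on [-8, -13, -12, 15, -5, -6, -8, 15]:

Scanning through the array:
Position 1 (value -13): max_ending_here = -13, max_so_far = -8
Position 2 (value -12): max_ending_here = -12, max_so_far = -8
Position 3 (value 15): max_ending_here = 15, max_so_far = 15
Position 4 (value -5): max_ending_here = 10, max_so_far = 15
Position 5 (value -6): max_ending_here = 4, max_so_far = 15
Position 6 (value -8): max_ending_here = -4, max_so_far = 15
Position 7 (value 15): max_ending_here = 15, max_so_far = 15

Maximum subarray: [15]
Maximum sum: 15

The maximum subarray is [15] with sum 15. This subarray runs from index 3 to index 3.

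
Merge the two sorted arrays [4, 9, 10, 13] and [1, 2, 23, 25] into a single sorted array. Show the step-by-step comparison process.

Merging process:

Compare 4 vs 1: take 1 from right. Merged: [1]
Compare 4 vs 2: take 2 from right. Merged: [1, 2]
Compare 4 vs 23: take 4 from left. Merged: [1, 2, 4]
Compare 9 vs 23: take 9 from left. Merged: [1, 2, 4, 9]
Compare 10 vs 23: take 10 from left. Merged: [1, 2, 4, 9, 10]
Compare 13 vs 23: take 13 from left. Merged: [1, 2, 4, 9, 10, 13]
Append remaining from right: [23, 25]. Merged: [1, 2, 4, 9, 10, 13, 23, 25]

Final merged array: [1, 2, 4, 9, 10, 13, 23, 25]
Total comparisons: 6

The merged array is [1, 2, 4, 9, 10, 13, 23, 25], requiring 6 comparisons. The merge step runs in O(n) time where n is the total number of elements.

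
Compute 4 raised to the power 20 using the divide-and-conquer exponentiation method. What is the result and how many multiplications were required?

Computing 4^20 by squaring (build up from 4^1; each line after the first costs one multiplication):

4^1 = 4
4^2 = (4^1)^2 = 4^2 = 16
4^4 = (4^2)^2 = 16^2 = 256
4^5 = 4 * 4^4 = 4 * 256 = 1024
4^10 = (4^5)^2 = 1024^2 = 1048576
4^20 = (4^10)^2 = 1048576^2 = 1099511627776

Result: 1099511627776
Multiplications needed: 5 (5 lines after 4^1)

4^20 = 1099511627776. Using exponentiation by squaring, this requires 5 multiplications. The key idea: if the exponent is even, square the half-power; if odd, multiply by the base once.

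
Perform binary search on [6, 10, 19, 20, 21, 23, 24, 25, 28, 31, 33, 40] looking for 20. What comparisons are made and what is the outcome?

Binary search for 20 in [6, 10, 19, 20, 21, 23, 24, 25, 28, 31, 33, 40]:

lo=0, hi=11, mid=5, arr[mid]=23 -> 23 > 20, search left half
lo=0, hi=4, mid=2, arr[mid]=19 -> 19 < 20, search right half
lo=3, hi=4, mid=3, arr[mid]=20 -> Found target at index 3!

Binary search finds 20 at index 3 after 3 comparisons. The search repeatedly halves the search space by comparing with the middle element.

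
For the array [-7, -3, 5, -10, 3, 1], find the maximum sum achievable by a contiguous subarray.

Using Kadane's algorithm on [-7, -3, 5, -10, 3, 1]:

Scanning through the array:
Position 1 (value -3): max_ending_here = -3, max_so_far = -3
Position 2 (value 5): max_ending_here = 5, max_so_far = 5
Position 3 (value -10): max_ending_here = -5, max_so_far = 5
Position 4 (value 3): max_ending_here = 3, max_so_far = 5
Position 5 (value 1): max_ending_here = 4, max_so_far = 5

Maximum subarray: [5]
Maximum sum: 5

The maximum subarray is [5] with sum 5. This subarray runs from index 2 to index 2.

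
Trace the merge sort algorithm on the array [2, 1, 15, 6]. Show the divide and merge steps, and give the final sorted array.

Merge sort trace:

Split: [2, 1, 15, 6] -> [2, 1] and [15, 6]
  Split: [2, 1] -> [2] and [1]
  Merge: [2] + [1] -> [1, 2]
  Split: [15, 6] -> [15] and [6]
  Merge: [15] + [6] -> [6, 15]
Merge: [1, 2] + [6, 15] -> [1, 2, 6, 15]

Final sorted array: [1, 2, 6, 15]

The merge sort proceeds by recursively splitting the array and merging sorted halves.
After all merges, the sorted array is [1, 2, 6, 15].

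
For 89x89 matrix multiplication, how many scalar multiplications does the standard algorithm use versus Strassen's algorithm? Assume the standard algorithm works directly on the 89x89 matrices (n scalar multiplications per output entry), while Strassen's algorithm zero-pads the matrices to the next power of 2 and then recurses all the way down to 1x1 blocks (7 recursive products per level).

Matrix multiplication for 89x89 matrices:

Strassen's algorithm requires power-of-2 dimensions. Pad 89x89 to 128x128 (next power of 2).

Standard algorithm: 89^3 = 704969 multiplications
Strassen's algorithm: 7^(log2(128)) = 7^7 = 823543 multiplications
Difference: 704969 - 823543 = -118574 (Strassen uses MORE here due to padding overhead — for small or just-over-power-of-2 n, padding can outweigh the per-level savings)

Standard: 704969 multiplications (89^3). Strassen: 823543 multiplications (7^7, after padding to 128x128). Strassen reduces 8 recursive multiplications to 7 at each level.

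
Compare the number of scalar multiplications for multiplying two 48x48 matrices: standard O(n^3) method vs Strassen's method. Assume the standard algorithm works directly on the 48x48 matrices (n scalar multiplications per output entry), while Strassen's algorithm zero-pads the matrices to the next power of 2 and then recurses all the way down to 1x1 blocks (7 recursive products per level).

Matrix multiplication for 48x48 matrices:

Strassen's algorithm requires power-of-2 dimensions. Pad 48x48 to 64x64 (next power of 2).

Standard algorithm: 48^3 = 110592 multiplications
Strassen's algorithm: 7^(log2(64)) = 7^6 = 117649 multiplications
Difference: 110592 - 117649 = -7057 (Strassen uses MORE here due to padding overhead — for small or just-over-power-of-2 n, padding can outweigh the per-level savings)

Standard: 110592 multiplications (48^3). Strassen: 117649 multiplications (7^6, after padding to 64x64). Strassen reduces 8 recursive multiplications to 7 at each level.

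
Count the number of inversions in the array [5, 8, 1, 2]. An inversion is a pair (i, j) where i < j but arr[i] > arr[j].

Finding inversions in [5, 8, 1, 2]:

(0, 2): arr[0]=5 > arr[2]=1
(0, 3): arr[0]=5 > arr[3]=2
(1, 2): arr[1]=8 > arr[2]=1
(1, 3): arr[1]=8 > arr[3]=2

Total inversions: 4

The array has 4 inversion(s): (0,2), (0,3), (1,2), (1,3). Each pair (i,j) satisfies i < j and arr[i] > arr[j].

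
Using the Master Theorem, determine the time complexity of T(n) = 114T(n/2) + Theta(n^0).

Master Theorem for T(n) = 114T(n/2) + O(n^0):

a = 114, b = 2, c = 0
log_b(a) = log_2(114) = 6.8329

Case 1: c = 0 < log_2(114) = 6.8329
T(n) = O(n^(log_2 114))

For T(n) = 114T(n/2) + O(n^0): log_2(114) = 6.8329. This is Case 1 of the Master Theorem (c < log_b(a), work dominated by leaves), giving O(n^(log_2 114)).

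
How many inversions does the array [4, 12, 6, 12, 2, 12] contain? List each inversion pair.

Finding inversions in [4, 12, 6, 12, 2, 12]:

(0, 4): arr[0]=4 > arr[4]=2
(1, 2): arr[1]=12 > arr[2]=6
(1, 4): arr[1]=12 > arr[4]=2
(2, 4): arr[2]=6 > arr[4]=2
(3, 4): arr[3]=12 > arr[4]=2

Total inversions: 5

The array has 5 inversion(s): (0,4), (1,2), (1,4), (2,4), (3,4). Each pair (i,j) satisfies i < j and arr[i] > arr[j].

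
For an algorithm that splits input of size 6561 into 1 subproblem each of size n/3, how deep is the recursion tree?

For divide and conquer with division factor 3:

Problem sizes at each level:
Level 0: 6561
Level 1: 2187
Level 2: 729
Level 3: 243
Level 4: 81
Level 5: 27
Level 6: 9
Level 7: 3
Level 8: 1

The root is level 0 and the size-1 base case is level 8 (the tree spans levels 0 through 8, i.e. 9 levels counting the root), so the depth is the number of divisions: log_3(6561) = 8

The recursion tree depth is log_3(6561) = 8. At each level, the problem size is divided by 3, so it takes 8 divisions to reduce to a base case of size 1. The algorithm makes 1 recursive call at each level.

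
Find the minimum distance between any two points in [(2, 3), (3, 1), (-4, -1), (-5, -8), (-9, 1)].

Computing all pairwise distances among 5 points:

d((2, 3), (3, 1)) = 2.2361 <-- minimum
d((2, 3), (-4, -1)) = 7.2111
d((2, 3), (-5, -8)) = 13.0384
d((2, 3), (-9, 1)) = 11.1803
d((3, 1), (-4, -1)) = 7.2801
d((3, 1), (-5, -8)) = 12.0416
d((3, 1), (-9, 1)) = 12.0
d((-4, -1), (-5, -8)) = 7.0711
d((-4, -1), (-9, 1)) = 5.3852
d((-5, -8), (-9, 1)) = 9.8489

Closest pair: (2, 3) and (3, 1) with distance 2.2361

The closest pair is (2, 3) and (3, 1) with Euclidean distance 2.2361. For 5 points, brute-force pairwise comparison is shown above. For large n, the divide-and-conquer algorithm (sort by x, recurse on halves, check the dividing strip) achieves O(n log n).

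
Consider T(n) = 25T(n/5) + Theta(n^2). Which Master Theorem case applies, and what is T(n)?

Master Theorem for T(n) = 25T(n/5) + O(n^2):

a = 25, b = 5, c = 2
log_b(a) = log_5(25) = 2.0000

Case 2: c = 2 = log_5(25) = 2.0000
T(n) = O(n^2 log n) = O(n^2 log n)

For T(n) = 25T(n/5) + O(n^2): log_5(25) = 2.0000. This is Case 2 of the Master Theorem (c = log_b(a), equal work at all levels), giving O(n^2 log n).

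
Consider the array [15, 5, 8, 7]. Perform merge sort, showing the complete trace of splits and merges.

Merge sort trace:

Split: [15, 5, 8, 7] -> [15, 5] and [8, 7]
  Split: [15, 5] -> [15] and [5]
  Merge: [15] + [5] -> [5, 15]
  Split: [8, 7] -> [8] and [7]
  Merge: [8] + [7] -> [7, 8]
Merge: [5, 15] + [7, 8] -> [5, 7, 8, 15]

Final sorted array: [5, 7, 8, 15]

The merge sort proceeds by recursively splitting the array and merging sorted halves.
After all merges, the sorted array is [5, 7, 8, 15].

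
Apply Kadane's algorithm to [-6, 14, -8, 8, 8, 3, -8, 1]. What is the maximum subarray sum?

Using Kadane's algorithm on [-6, 14, -8, 8, 8, 3, -8, 1]:

Scanning through the array:
Position 1 (value 14): max_ending_here = 14, max_so_far = 14
Position 2 (value -8): max_ending_here = 6, max_so_far = 14
Position 3 (value 8): max_ending_here = 14, max_so_far = 14
Position 4 (value 8): max_ending_here = 22, max_so_far = 22
Position 5 (value 3): max_ending_here = 25, max_so_far = 25
Position 6 (value -8): max_ending_here = 17, max_so_far = 25
Position 7 (value 1): max_ending_here = 18, max_so_far = 25

Maximum subarray: [14, -8, 8, 8, 3]
Maximum sum: 25

The maximum subarray is [14, -8, 8, 8, 3] with sum 25. This subarray runs from index 1 to index 5.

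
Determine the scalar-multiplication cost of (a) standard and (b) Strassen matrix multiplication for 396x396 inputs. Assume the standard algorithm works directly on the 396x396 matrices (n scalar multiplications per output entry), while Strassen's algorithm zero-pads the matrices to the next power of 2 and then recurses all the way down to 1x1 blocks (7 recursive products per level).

Matrix multiplication for 396x396 matrices:

Strassen's algorithm requires power-of-2 dimensions. Pad 396x396 to 512x512 (next power of 2).

Standard algorithm: 396^3 = 62099136 multiplications
Strassen's algorithm: 7^(log2(512)) = 7^9 = 40353607 multiplications
Savings: 62099136 - 40353607 = 21745529 multiplications

Standard: 62099136 multiplications (396^3). Strassen: 40353607 multiplications (7^9, after padding to 512x512). Strassen reduces 8 recursive multiplications to 7 at each level.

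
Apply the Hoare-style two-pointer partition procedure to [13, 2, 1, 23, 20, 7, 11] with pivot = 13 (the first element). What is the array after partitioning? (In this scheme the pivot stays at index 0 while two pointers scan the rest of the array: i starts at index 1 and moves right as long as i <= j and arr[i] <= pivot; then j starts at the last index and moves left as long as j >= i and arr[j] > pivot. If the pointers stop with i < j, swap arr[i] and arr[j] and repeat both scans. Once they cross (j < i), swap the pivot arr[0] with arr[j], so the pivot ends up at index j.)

Hoare-style two-pointer partition with pivot = 13:

Initial array: [13, 2, 1, 23, 20, 7, 11]

Pointers start at i = 1, j = 6.
i stops at index 3 (arr[3]=23 > 13), j stops at index 6 (arr[6]=11 <= 13): swap arr[3] and arr[6], array becomes [13, 2, 1, 11, 20, 7, 23]
i stops at index 4 (arr[4]=20 > 13), j stops at index 5 (arr[5]=7 <= 13): swap arr[4] and arr[5], array becomes [13, 2, 1, 11, 7, 20, 23]
i ends at 5, j ends at 4: the pointers have crossed (j < i), so scanning stops.

Swap pivot arr[0] with arr[4] to place pivot at position 4: [7, 2, 1, 11, 13, 20, 23]
Pivot position: 4

After partitioning with pivot 13, the array becomes [7, 2, 1, 11, 13, 20, 23]. The pivot is placed at index 4. All elements to the left of the pivot are <= 13, and all elements to the right are > 13.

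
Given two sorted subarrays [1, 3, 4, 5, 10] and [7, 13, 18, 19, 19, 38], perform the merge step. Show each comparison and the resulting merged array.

Merging process:

Compare 1 vs 7: take 1 from left. Merged: [1]
Compare 3 vs 7: take 3 from left. Merged: [1, 3]
Compare 4 vs 7: take 4 from left. Merged: [1, 3, 4]
Compare 5 vs 7: take 5 from left. Merged: [1, 3, 4, 5]
Compare 10 vs 7: take 7 from right. Merged: [1, 3, 4, 5, 7]
Compare 10 vs 13: take 10 from left. Merged: [1, 3, 4, 5, 7, 10]
Append remaining from right: [13, 18, 19, 19, 38]. Merged: [1, 3, 4, 5, 7, 10, 13, 18, 19, 19, 38]

Final merged array: [1, 3, 4, 5, 7, 10, 13, 18, 19, 19, 38]
Total comparisons: 6

The merged array is [1, 3, 4, 5, 7, 10, 13, 18, 19, 19, 38], requiring 6 comparisons. The merge step runs in O(n) time where n is the total number of elements.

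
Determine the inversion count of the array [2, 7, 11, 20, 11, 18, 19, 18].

Finding inversions in [2, 7, 11, 20, 11, 18, 19, 18]:

(3, 4): arr[3]=20 > arr[4]=11
(3, 5): arr[3]=20 > arr[5]=18
(3, 6): arr[3]=20 > arr[6]=19
(3, 7): arr[3]=20 > arr[7]=18
(6, 7): arr[6]=19 > arr[7]=18

Total inversions: 5

The array has 5 inversion(s): (3,4), (3,5), (3,6), (3,7), (6,7). Each pair (i,j) satisfies i < j and arr[i] > arr[j].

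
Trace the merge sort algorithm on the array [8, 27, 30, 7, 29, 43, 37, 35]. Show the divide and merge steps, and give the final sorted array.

Merge sort trace:

Split: [8, 27, 30, 7, 29, 43, 37, 35] -> [8, 27, 30, 7] and [29, 43, 37, 35]
  Split: [8, 27, 30, 7] -> [8, 27] and [30, 7]
    Split: [8, 27] -> [8] and [27]
    Merge: [8] + [27] -> [8, 27]
    Split: [30, 7] -> [30] and [7]
    Merge: [30] + [7] -> [7, 30]
  Merge: [8, 27] + [7, 30] -> [7, 8, 27, 30]
  Split: [29, 43, 37, 35] -> [29, 43] and [37, 35]
    Split: [29, 43] -> [29] and [43]
    Merge: [29] + [43] -> [29, 43]
    Split: [37, 35] -> [37] and [35]
    Merge: [37] + [35] -> [35, 37]
  Merge: [29, 43] + [35, 37] -> [29, 35, 37, 43]
Merge: [7, 8, 27, 30] + [29, 35, 37, 43] -> [7, 8, 27, 29, 30, 35, 37, 43]

Final sorted array: [7, 8, 27, 29, 30, 35, 37, 43]

The merge sort proceeds by recursively splitting the array and merging sorted halves.
After all merges, the sorted array is [7, 8, 27, 29, 30, 35, 37, 43].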